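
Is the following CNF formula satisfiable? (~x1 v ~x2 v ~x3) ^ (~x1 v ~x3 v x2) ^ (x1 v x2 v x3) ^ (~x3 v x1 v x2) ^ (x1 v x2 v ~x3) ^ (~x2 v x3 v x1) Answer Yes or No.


Check all 8 possible truth assignments.
Number of satisfying assignments found: 3.
The formula is satisfiable.

Yes


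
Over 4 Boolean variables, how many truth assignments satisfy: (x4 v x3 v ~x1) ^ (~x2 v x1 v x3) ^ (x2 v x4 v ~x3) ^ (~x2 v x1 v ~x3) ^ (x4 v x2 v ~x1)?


Enumerate all 16 truth assignments over 4 variables.
Test each against every clause.
Satisfying assignments found: 8.

8


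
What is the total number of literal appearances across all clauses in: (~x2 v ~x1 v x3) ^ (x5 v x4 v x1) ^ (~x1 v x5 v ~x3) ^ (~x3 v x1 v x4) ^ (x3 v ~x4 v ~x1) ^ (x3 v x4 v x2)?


Clause lengths: 3, 3, 3, 3, 3, 3.
Sum = 3 + 3 + 3 + 3 + 3 + 3 = 18.

18


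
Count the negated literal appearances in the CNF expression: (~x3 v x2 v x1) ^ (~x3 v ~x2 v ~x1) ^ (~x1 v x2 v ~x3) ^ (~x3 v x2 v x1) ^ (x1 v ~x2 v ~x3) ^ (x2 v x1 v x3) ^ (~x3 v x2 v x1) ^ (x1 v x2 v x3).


Scan each clause for negated literals.
Clause 1: 1 negative; Clause 2: 3 negative; Clause 3: 2 negative; Clause 4: 1 negative; Clause 5: 2 negative; Clause 6: 0 negative; Clause 7: 1 negative; Clause 8: 0 negative.
Total negative literal occurrences = 10.

10


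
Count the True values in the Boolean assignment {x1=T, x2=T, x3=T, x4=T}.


The weight is the number of variables assigned True.
True variables: x1, x2, x3, x4.
Weight = 4.

4


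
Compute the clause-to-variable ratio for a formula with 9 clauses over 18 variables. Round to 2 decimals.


Clause-to-variable ratio = clauses / variables.
9 / 18 = 0.5.

0.5


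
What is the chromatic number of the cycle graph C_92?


A cycle on an even number of vertices is bipartite: alternate two colors around the cycle.
Since 92 is even, two colors suffice, and at least two are needed because the graph has edges.
Chromatic number = 2.

2


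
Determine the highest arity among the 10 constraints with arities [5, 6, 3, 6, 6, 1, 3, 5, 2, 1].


The arities are: 5, 6, 3, 6, 6, 1, 3, 5, 2, 1.
Scan for the maximum value.
Maximum arity = 6.

6


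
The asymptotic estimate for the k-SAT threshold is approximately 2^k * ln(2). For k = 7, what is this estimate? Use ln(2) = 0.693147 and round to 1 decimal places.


Using the asymptotic formula: threshold ~ 2^k * ln(2).
2^7 = 128.
128 * 0.693147 = 88.7.

88.7


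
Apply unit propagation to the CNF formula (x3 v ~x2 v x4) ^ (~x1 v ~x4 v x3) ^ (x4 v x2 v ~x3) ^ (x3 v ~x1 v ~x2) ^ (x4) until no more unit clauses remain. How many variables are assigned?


Unit propagation repeatedly assigns the literal in any unit clause, then simplifies.
Assignments in order: x4 = T.
No further unit clauses remain.
Total variables assigned = 1.

1


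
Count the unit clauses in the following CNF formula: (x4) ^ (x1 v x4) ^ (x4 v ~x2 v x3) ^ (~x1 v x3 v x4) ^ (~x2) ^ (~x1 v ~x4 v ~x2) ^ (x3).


A unit clause contains exactly one literal.
Unit clauses found: (x4), (~x2), (x3).
Count = 3.

3


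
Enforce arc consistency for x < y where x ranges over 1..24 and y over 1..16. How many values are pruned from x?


For the constraint x < y, x needs a supporting value in y's domain.
x can be at most 15 (one less than y's maximum).
Valid x values from domain: 15 out of 24.
Pruned = 24 - 15 = 9.

9


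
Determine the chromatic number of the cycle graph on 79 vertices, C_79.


An odd cycle cannot be 2-colored: alternating two colors around the cycle returns to the start with a conflict.
Since 79 is odd, three colors are required (and three suffice).
Chromatic number = 3.

3


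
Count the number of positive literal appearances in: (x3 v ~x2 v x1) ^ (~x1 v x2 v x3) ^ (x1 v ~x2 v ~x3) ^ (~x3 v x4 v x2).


Scan each clause for unnegated literals.
Clause 1: 2 positive; Clause 2: 2 positive; Clause 3: 1 positive; Clause 4: 2 positive.
Total positive literal occurrences = 7.

7


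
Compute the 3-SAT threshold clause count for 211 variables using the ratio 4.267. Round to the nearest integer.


The 3-SAT phase transition occurs at approximately 4.267 clauses per variable.
m = 4.267 * 211 = 900.337.
Rounded to nearest integer: 900.

900


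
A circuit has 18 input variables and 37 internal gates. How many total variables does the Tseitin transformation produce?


The Tseitin transformation introduces one auxiliary variable per gate.
Total variables = inputs + gates = 18 + 37 = 55.

55


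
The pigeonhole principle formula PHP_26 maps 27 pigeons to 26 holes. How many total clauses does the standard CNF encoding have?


The PHP encoding has two parts:
1) At-least-one-hole clauses: 27 (one per pigeon, each with 26 literals).
2) At-most-one-pigeon-per-hole clauses: 26 holes * C(27,2) = 26 * 351 = 9126.
Total clauses = 27 + 9126 = 9153.

9153


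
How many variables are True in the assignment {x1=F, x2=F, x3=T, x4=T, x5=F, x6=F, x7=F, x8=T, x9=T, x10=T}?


The weight is the number of variables assigned True.
True variables: x3, x4, x8, x9, x10.
Weight = 5.

5


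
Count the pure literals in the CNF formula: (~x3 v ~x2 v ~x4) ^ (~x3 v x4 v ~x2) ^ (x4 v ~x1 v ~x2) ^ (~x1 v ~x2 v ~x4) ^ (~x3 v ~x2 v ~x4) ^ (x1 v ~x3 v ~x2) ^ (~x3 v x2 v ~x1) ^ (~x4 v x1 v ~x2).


A pure literal appears in only one polarity across all clauses.
Pure literals: x3 (negative only).
Count = 1.

1


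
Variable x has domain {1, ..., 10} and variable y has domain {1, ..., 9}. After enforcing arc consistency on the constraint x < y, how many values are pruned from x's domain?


For the constraint x < y, x needs a supporting value in y's domain.
x can be at most 8 (one less than y's maximum).
Valid x values from domain: 8 out of 10.
Pruned = 10 - 8 = 2.

2


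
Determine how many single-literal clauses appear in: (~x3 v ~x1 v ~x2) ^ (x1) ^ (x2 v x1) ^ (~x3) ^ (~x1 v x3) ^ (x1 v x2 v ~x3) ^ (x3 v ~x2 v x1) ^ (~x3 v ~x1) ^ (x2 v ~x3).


A unit clause contains exactly one literal.
Unit clauses found: (x1), (~x3).
Count = 2.

2


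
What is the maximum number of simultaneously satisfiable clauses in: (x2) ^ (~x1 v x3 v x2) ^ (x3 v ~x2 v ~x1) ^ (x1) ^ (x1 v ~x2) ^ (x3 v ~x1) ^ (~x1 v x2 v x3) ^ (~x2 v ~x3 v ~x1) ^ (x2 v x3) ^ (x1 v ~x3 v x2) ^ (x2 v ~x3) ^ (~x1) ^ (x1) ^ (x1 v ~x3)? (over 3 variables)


Enumerate all 8 truth assignments.
For each, count how many of the 14 clauses are satisfied.
The formula is not fully satisfiable, so the maximum is below 14.
Maximum simultaneously satisfiable clauses = 12.

12


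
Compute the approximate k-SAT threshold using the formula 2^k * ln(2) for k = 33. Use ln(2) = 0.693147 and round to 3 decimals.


Using the asymptotic formula: threshold ~ 2^k * ln(2).
2^33 = 8589934592.
8589934592 * 0.693147 = 5954087392.641.

5954087392.641


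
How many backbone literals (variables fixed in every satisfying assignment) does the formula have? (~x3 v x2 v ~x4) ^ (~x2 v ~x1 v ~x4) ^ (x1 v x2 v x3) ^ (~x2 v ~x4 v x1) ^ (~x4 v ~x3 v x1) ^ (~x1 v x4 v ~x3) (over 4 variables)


Find all satisfying assignments: 6 model(s).
Check which variables have the same value in every model.
No variable is fixed across all models.
Backbone size = 0.

0


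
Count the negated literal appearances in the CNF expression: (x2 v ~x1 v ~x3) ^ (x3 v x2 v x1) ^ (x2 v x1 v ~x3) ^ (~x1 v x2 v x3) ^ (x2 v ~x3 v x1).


Scan each clause for negated literals.
Clause 1: 2 negative; Clause 2: 0 negative; Clause 3: 1 negative; Clause 4: 1 negative; Clause 5: 1 negative.
Total negative literal occurrences = 5.

5


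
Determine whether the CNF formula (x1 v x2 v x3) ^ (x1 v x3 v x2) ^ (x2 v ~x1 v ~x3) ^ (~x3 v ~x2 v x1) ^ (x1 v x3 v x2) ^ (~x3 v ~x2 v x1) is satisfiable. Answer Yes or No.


Check all 8 possible truth assignments.
Number of satisfying assignments found: 5.
The formula is satisfiable.

Yes


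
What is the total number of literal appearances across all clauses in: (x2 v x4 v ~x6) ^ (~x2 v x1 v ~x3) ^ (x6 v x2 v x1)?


Clause lengths: 3, 3, 3.
Sum = 3 + 3 + 3 = 9.

9


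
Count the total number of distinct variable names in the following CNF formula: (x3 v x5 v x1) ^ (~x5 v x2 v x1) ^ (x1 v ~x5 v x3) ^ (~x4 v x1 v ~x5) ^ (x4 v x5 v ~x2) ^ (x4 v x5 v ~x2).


Identify each distinct variable in the formula.
Variables found: x1, x2, x3, x4, x5.
Total distinct variables = 5.

5


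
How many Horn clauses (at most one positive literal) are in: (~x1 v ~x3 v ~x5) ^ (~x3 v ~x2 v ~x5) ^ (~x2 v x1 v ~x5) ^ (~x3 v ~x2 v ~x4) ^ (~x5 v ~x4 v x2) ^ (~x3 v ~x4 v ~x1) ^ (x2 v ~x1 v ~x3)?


A Horn clause has at most one positive literal.
Clause 1: 0 positive lit(s) -> Horn
Clause 2: 0 positive lit(s) -> Horn
Clause 3: 1 positive lit(s) -> Horn
Clause 4: 0 positive lit(s) -> Horn
Clause 5: 1 positive lit(s) -> Horn
Clause 6: 0 positive lit(s) -> Horn
Clause 7: 1 positive lit(s) -> Horn
Total Horn clauses = 7.

7


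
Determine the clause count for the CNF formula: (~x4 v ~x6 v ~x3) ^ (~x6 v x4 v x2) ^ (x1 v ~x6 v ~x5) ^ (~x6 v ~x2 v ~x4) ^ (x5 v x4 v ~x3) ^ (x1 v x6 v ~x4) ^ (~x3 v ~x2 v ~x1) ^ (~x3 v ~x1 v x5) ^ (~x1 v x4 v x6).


Each group enclosed in parentheses joined by ^ is one clause.
Counting the conjuncts: 9 clauses.

9


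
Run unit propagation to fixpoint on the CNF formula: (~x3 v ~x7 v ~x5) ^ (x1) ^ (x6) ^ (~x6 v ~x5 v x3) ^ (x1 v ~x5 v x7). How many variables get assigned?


Unit propagation repeatedly assigns the literal in any unit clause, then simplifies.
Assignments in order: x1 = T, x6 = T.
No further unit clauses remain.
Total variables assigned = 2.

2


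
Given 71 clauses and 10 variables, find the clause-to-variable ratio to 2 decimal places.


Clause-to-variable ratio = clauses / variables.
71 / 10 = 7.1.

7.1


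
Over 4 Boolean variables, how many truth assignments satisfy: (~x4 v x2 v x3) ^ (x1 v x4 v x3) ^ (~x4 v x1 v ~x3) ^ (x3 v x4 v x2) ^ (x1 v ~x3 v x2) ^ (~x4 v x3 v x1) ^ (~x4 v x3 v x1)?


Enumerate all 16 truth assignments over 4 variables.
Test each against every clause.
Satisfying assignments found: 7.

7


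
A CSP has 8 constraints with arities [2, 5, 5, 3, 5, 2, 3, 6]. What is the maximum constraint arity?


The arities are: 2, 5, 5, 3, 5, 2, 3, 6.
Scan for the maximum value.
Maximum arity = 6.

6


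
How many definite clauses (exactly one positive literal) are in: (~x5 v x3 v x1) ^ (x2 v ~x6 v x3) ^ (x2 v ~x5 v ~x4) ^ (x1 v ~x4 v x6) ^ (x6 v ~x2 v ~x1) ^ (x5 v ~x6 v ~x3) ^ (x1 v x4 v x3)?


A definite clause has exactly one positive literal.
Clause 1: 2 positive -> not definite
Clause 2: 2 positive -> not definite
Clause 3: 1 positive -> definite
Clause 4: 2 positive -> not definite
Clause 5: 1 positive -> definite
Clause 6: 1 positive -> definite
Clause 7: 3 positive -> not definite
Definite clause count = 3.

3


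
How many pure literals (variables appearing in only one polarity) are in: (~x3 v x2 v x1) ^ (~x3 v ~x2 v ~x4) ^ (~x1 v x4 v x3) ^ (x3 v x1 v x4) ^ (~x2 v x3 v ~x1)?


A pure literal appears in only one polarity across all clauses.
No pure literals found.
Count = 0.

0


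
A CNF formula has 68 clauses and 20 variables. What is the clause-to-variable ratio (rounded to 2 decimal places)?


Clause-to-variable ratio = clauses / variables.
68 / 20 = 3.4.

3.4


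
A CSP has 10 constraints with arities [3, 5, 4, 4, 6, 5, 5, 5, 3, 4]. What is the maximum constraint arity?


The arities are: 3, 5, 4, 4, 6, 5, 5, 5, 3, 4.
Scan for the maximum value.
Maximum arity = 6.

6


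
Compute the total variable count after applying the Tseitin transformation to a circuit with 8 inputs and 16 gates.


The Tseitin transformation introduces one auxiliary variable per gate.
Total variables = inputs + gates = 8 + 16 = 24.

24


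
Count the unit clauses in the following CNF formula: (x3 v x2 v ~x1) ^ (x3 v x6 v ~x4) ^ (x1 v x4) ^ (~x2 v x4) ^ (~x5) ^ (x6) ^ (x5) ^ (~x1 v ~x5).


A unit clause contains exactly one literal.
Unit clauses found: (~x5), (x6), (x5).
Count = 3.

3


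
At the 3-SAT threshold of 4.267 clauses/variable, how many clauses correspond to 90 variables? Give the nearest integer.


The 3-SAT phase transition occurs at approximately 4.267 clauses per variable.
m = 4.267 * 90 = 384.03.
Rounded to nearest integer: 384.

384


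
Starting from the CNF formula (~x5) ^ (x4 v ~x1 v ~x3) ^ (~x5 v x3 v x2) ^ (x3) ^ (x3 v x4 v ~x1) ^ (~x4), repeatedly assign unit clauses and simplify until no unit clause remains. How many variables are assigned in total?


Unit propagation repeatedly assigns the literal in any unit clause, then simplifies.
Assignments in order: x5 = F, x3 = T, x4 = F, x1 = F.
No further unit clauses remain.
Total variables assigned = 4.

4


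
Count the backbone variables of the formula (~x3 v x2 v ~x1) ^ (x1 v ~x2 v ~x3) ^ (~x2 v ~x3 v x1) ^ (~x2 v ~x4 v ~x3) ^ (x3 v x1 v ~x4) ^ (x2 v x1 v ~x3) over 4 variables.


Find all satisfying assignments: 7 model(s).
Check which variables have the same value in every model.
No variable is fixed across all models.
Backbone size = 0.

0


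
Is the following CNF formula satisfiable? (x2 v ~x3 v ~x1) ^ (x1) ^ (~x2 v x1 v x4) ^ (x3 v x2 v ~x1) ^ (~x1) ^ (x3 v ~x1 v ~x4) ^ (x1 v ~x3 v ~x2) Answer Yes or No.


Check all 16 possible truth assignments.
Number of satisfying assignments found: 0.
The formula is unsatisfiable.

No


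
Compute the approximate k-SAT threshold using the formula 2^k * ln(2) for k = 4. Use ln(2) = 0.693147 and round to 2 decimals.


Using the asymptotic formula: threshold ~ 2^k * ln(2).
2^4 = 16.
16 * 0.693147 = 11.09.

11.09


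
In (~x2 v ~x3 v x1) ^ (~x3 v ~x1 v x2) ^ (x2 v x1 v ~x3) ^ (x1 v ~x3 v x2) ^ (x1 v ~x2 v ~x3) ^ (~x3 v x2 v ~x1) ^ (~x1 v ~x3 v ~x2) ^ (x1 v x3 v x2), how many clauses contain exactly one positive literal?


A definite clause has exactly one positive literal.
Clause 1: 1 positive -> definite
Clause 2: 1 positive -> definite
Clause 3: 2 positive -> not definite
Clause 4: 2 positive -> not definite
Clause 5: 1 positive -> definite
Clause 6: 1 positive -> definite
Clause 7: 0 positive -> not definite
Clause 8: 3 positive -> not definite
Definite clause count = 4.

4


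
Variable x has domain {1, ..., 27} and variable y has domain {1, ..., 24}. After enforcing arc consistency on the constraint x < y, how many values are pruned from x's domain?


For the constraint x < y, x needs a supporting value in y's domain.
x can be at most 23 (one less than y's maximum).
Valid x values from domain: 23 out of 27.
Pruned = 27 - 23 = 4.

4


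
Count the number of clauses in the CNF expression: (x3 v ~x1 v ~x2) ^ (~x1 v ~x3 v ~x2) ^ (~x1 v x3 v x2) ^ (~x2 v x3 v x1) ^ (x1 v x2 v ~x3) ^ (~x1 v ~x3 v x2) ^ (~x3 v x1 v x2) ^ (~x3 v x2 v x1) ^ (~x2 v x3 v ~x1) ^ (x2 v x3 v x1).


Each group enclosed in parentheses joined by ^ is one clause.
Counting the conjuncts: 10 clauses.

10


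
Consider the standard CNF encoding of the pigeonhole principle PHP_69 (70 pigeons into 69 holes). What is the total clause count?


The PHP encoding has two parts:
1) At-least-one-hole clauses: 70 (one per pigeon, each with 69 literals).
2) At-most-one-pigeon-per-hole clauses: 69 holes * C(70,2) = 69 * 2415 = 166635.
Total clauses = 70 + 166635 = 166705.

166705


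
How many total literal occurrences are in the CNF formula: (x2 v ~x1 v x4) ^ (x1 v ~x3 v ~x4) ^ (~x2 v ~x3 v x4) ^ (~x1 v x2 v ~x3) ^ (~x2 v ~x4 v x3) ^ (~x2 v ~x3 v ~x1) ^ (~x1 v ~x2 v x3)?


Clause lengths: 3, 3, 3, 3, 3, 3, 3.
Sum = 3 + 3 + 3 + 3 + 3 + 3 + 3 = 21.

21


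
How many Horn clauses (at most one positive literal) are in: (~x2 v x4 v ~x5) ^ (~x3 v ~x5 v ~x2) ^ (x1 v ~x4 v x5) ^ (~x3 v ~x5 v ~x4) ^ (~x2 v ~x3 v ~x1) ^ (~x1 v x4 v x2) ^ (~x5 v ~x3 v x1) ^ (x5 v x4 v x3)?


A Horn clause has at most one positive literal.
Clause 1: 1 positive lit(s) -> Horn
Clause 2: 0 positive lit(s) -> Horn
Clause 3: 2 positive lit(s) -> not Horn
Clause 4: 0 positive lit(s) -> Horn
Clause 5: 0 positive lit(s) -> Horn
Clause 6: 2 positive lit(s) -> not Horn
Clause 7: 1 positive lit(s) -> Horn
Clause 8: 3 positive lit(s) -> not Horn
Total Horn clauses = 5.

5


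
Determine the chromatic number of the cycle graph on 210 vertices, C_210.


A cycle on an even number of vertices is bipartite: alternate two colors around the cycle.
Since 210 is even, two colors suffice, and at least two are needed because the graph has edges.
Chromatic number = 2.

2


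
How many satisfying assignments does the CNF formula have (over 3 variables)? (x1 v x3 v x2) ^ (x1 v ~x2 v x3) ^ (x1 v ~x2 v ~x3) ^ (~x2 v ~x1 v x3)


Enumerate all 8 truth assignments over 3 variables.
Test each against every clause.
Satisfying assignments found: 4.

4


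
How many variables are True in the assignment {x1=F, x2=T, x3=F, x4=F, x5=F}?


The weight is the number of variables assigned True.
True variables: x2.
Weight = 1.

1


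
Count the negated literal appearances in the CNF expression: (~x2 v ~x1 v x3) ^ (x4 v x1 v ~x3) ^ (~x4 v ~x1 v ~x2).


Scan each clause for negated literals.
Clause 1: 2 negative; Clause 2: 1 negative; Clause 3: 3 negative.
Total negative literal occurrences = 6.

6


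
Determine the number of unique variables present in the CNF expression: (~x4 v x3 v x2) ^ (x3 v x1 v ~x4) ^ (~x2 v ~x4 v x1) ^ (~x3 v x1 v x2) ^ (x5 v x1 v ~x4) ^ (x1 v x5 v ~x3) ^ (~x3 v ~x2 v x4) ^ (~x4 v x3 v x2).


Identify each distinct variable in the formula.
Variables found: x1, x2, x3, x4, x5.
Total distinct variables = 5.

5


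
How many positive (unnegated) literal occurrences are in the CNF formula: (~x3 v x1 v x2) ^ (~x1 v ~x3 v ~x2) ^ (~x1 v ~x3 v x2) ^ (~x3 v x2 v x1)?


Scan each clause for unnegated literals.
Clause 1: 2 positive; Clause 2: 0 positive; Clause 3: 1 positive; Clause 4: 2 positive.
Total positive literal occurrences = 5.

5


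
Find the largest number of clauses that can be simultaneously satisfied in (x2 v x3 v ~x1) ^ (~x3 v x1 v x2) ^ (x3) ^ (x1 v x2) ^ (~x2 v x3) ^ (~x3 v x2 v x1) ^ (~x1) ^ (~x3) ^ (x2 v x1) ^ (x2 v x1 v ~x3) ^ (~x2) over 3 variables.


Enumerate all 8 truth assignments.
For each, count how many of the 11 clauses are satisfied.
The formula is not fully satisfiable, so the maximum is below 11.
Maximum simultaneously satisfiable clauses = 9.

9


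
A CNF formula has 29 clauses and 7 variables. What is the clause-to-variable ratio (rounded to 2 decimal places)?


Clause-to-variable ratio = clauses / variables.
29 / 7 = 4.14.

4.14


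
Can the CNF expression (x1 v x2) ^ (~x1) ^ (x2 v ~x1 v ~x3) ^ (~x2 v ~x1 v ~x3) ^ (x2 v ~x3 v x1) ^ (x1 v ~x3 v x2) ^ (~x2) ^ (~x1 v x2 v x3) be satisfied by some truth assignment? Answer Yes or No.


Check all 8 possible truth assignments.
Number of satisfying assignments found: 0.
The formula is unsatisfiable.

No


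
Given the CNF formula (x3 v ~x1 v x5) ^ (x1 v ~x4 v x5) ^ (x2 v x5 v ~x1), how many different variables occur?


Identify each distinct variable in the formula.
Variables found: x1, x2, x3, x4, x5.
Total distinct variables = 5.

5


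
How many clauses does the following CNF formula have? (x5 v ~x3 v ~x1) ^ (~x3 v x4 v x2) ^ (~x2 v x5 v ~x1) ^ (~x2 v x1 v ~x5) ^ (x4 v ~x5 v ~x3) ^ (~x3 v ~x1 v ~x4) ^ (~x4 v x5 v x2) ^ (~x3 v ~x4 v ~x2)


Each group enclosed in parentheses joined by ^ is one clause.
Counting the conjuncts: 8 clauses.

8


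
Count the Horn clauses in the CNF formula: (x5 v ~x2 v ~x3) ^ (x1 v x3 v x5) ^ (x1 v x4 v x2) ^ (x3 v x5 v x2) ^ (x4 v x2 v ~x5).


A Horn clause has at most one positive literal.
Clause 1: 1 positive lit(s) -> Horn
Clause 2: 3 positive lit(s) -> not Horn
Clause 3: 3 positive lit(s) -> not Horn
Clause 4: 3 positive lit(s) -> not Horn
Clause 5: 2 positive lit(s) -> not Horn
Total Horn clauses = 1.

1


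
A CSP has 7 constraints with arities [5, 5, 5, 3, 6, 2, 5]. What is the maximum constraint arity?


The arities are: 5, 5, 5, 3, 6, 2, 5.
Scan for the maximum value.
Maximum arity = 6.

6


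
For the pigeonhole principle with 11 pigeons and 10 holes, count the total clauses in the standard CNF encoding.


The PHP encoding has two parts:
1) At-least-one-hole clauses: 11 (one per pigeon, each with 10 literals).
2) At-most-one-pigeon-per-hole clauses: 10 holes * C(11,2) = 10 * 55 = 550.
Total clauses = 11 + 550 = 561.

561


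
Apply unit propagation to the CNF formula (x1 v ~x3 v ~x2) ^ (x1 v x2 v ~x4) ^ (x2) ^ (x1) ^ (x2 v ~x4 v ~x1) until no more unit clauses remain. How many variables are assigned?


Unit propagation repeatedly assigns the literal in any unit clause, then simplifies.
Assignments in order: x2 = T, x1 = T.
No further unit clauses remain.
Total variables assigned = 2.

2


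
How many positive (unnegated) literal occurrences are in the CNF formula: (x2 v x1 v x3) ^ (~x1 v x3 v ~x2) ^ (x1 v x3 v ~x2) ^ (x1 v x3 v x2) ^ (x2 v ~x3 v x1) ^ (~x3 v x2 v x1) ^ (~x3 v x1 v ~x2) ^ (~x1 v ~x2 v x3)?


Scan each clause for unnegated literals.
Clause 1: 3 positive; Clause 2: 1 positive; Clause 3: 2 positive; Clause 4: 3 positive; Clause 5: 2 positive; Clause 6: 2 positive; Clause 7: 1 positive; Clause 8: 1 positive.
Total positive literal occurrences = 15.

15


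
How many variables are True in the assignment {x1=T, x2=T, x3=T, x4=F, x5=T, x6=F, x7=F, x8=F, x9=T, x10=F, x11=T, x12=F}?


The weight is the number of variables assigned True.
True variables: x1, x2, x3, x5, x9, x11.
Weight = 6.

6


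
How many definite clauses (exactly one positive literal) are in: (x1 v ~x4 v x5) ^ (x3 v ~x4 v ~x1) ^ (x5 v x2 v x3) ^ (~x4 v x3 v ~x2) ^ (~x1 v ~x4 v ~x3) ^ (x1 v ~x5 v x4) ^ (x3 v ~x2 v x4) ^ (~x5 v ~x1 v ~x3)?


A definite clause has exactly one positive literal.
Clause 1: 2 positive -> not definite
Clause 2: 1 positive -> definite
Clause 3: 3 positive -> not definite
Clause 4: 1 positive -> definite
Clause 5: 0 positive -> not definite
Clause 6: 2 positive -> not definite
Clause 7: 2 positive -> not definite
Clause 8: 0 positive -> not definite
Definite clause count = 2.

2


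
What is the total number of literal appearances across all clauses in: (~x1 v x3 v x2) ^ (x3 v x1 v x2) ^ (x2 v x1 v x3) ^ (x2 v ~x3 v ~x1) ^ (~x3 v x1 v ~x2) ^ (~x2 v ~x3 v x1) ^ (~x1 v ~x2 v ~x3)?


Clause lengths: 3, 3, 3, 3, 3, 3, 3.
Sum = 3 + 3 + 3 + 3 + 3 + 3 + 3 = 21.

21


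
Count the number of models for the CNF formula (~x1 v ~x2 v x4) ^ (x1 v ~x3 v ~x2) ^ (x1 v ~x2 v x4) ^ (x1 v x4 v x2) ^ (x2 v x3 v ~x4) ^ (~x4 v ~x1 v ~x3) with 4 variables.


Enumerate all 16 truth assignments over 4 variables.
Test each against every clause.
Satisfying assignments found: 5.

5


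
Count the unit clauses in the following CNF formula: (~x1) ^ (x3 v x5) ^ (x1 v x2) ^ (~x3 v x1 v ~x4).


A unit clause contains exactly one literal.
Unit clauses found: (~x1).
Count = 1.

1


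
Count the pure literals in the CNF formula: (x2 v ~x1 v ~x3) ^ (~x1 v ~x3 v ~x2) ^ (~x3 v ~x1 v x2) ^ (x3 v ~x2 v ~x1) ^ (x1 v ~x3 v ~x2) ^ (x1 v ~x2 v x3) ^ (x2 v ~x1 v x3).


A pure literal appears in only one polarity across all clauses.
No pure literals found.
Count = 0.

0


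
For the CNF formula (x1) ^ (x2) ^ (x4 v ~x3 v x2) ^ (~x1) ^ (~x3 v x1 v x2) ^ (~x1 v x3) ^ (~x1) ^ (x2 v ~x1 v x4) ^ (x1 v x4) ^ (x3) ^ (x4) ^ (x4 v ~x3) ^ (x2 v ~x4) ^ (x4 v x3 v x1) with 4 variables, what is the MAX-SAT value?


Enumerate all 16 truth assignments.
For each, count how many of the 14 clauses are satisfied.
The formula is not fully satisfiable, so the maximum is below 14.
Maximum simultaneously satisfiable clauses = 13.

13


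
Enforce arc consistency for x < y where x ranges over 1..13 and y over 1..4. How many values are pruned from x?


For the constraint x < y, x needs a supporting value in y's domain.
x can be at most 3 (one less than y's maximum).
Valid x values from domain: 3 out of 13.
Pruned = 13 - 3 = 10.

10


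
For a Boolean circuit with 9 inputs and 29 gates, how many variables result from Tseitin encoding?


The Tseitin transformation introduces one auxiliary variable per gate.
Total variables = inputs + gates = 9 + 29 = 38.

38


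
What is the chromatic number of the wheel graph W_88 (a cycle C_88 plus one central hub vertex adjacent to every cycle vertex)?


W_88 consists of the cycle C_88 together with a hub vertex adjacent to every cycle vertex.
The cycle C_88 needs 2 colors (even cycle -> 2).
The hub is adjacent to every cycle vertex, so it must receive a new color distinct from all of them.
Chromatic number = 2 + 1 = 3.

3


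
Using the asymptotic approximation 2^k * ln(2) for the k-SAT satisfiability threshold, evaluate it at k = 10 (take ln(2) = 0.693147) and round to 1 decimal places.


Using the asymptotic formula: threshold ~ 2^k * ln(2).
2^10 = 1024.
1024 * 0.693147 = 709.8.

709.8


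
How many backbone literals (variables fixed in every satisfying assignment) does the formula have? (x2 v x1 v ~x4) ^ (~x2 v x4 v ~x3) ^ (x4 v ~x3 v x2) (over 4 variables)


Find all satisfying assignments: 10 model(s).
Check which variables have the same value in every model.
No variable is fixed across all models.
Backbone size = 0.

0


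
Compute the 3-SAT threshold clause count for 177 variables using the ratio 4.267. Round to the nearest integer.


The 3-SAT phase transition occurs at approximately 4.267 clauses per variable.
m = 4.267 * 177 = 755.259.
Rounded to nearest integer: 755.

755


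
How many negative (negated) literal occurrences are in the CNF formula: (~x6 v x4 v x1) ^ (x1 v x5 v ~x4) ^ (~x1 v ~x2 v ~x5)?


Scan each clause for negated literals.
Clause 1: 1 negative; Clause 2: 1 negative; Clause 3: 3 negative.
Total negative literal occurrences = 5.

5


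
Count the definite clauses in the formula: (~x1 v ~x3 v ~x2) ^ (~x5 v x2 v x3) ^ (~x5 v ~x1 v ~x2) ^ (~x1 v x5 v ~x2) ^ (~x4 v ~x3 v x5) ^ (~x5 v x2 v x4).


A definite clause has exactly one positive literal.
Clause 1: 0 positive -> not definite
Clause 2: 2 positive -> not definite
Clause 3: 0 positive -> not definite
Clause 4: 1 positive -> definite
Clause 5: 1 positive -> definite
Clause 6: 2 positive -> not definite
Definite clause count = 2.

2


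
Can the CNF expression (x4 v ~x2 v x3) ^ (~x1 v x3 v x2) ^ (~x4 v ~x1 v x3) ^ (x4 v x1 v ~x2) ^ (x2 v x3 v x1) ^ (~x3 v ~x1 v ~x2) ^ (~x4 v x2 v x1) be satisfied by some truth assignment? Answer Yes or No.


Check all 16 possible truth assignments.
Number of satisfying assignments found: 5.
The formula is satisfiable.

Yes


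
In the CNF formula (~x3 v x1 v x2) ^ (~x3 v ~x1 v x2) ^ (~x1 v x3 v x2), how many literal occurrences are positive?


Scan each clause for unnegated literals.
Clause 1: 2 positive; Clause 2: 1 positive; Clause 3: 2 positive.
Total positive literal occurrences = 5.

5


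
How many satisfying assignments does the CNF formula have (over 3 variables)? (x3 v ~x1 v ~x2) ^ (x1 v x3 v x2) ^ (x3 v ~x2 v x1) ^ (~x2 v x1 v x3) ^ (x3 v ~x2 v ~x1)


Enumerate all 8 truth assignments over 3 variables.
Test each against every clause.
Satisfying assignments found: 5.

5


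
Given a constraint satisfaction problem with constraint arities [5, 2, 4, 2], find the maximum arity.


The arities are: 5, 2, 4, 2.
Scan for the maximum value.
Maximum arity = 5.

5


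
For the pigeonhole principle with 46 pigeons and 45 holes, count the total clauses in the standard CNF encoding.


The PHP encoding has two parts:
1) At-least-one-hole clauses: 46 (one per pigeon, each with 45 literals).
2) At-most-one-pigeon-per-hole clauses: 45 holes * C(46,2) = 45 * 1035 = 46575.
Total clauses = 46 + 46575 = 46621.

46621


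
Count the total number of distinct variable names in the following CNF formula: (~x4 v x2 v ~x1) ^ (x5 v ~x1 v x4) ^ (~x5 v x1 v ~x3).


Identify each distinct variable in the formula.
Variables found: x1, x2, x3, x4, x5.
Total distinct variables = 5.

5


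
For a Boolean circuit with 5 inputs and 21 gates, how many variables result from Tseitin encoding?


The Tseitin transformation introduces one auxiliary variable per gate.
Total variables = inputs + gates = 5 + 21 = 26.

26


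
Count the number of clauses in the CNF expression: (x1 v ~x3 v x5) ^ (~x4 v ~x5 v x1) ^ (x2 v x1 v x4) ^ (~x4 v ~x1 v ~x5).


Each group enclosed in parentheses joined by ^ is one clause.
Counting the conjuncts: 4 clauses.

4


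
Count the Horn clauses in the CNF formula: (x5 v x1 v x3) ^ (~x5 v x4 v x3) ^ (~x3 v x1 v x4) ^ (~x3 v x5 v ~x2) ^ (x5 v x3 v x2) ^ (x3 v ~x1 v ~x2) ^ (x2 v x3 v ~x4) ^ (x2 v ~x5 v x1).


A Horn clause has at most one positive literal.
Clause 1: 3 positive lit(s) -> not Horn
Clause 2: 2 positive lit(s) -> not Horn
Clause 3: 2 positive lit(s) -> not Horn
Clause 4: 1 positive lit(s) -> Horn
Clause 5: 3 positive lit(s) -> not Horn
Clause 6: 1 positive lit(s) -> Horn
Clause 7: 2 positive lit(s) -> not Horn
Clause 8: 2 positive lit(s) -> not Horn
Total Horn clauses = 2.

2


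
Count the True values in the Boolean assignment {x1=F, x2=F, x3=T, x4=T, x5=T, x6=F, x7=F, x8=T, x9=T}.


The weight is the number of variables assigned True.
True variables: x3, x4, x5, x8, x9.
Weight = 5.

5


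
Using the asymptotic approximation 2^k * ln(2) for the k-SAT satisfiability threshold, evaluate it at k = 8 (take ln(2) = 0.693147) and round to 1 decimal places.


Using the asymptotic formula: threshold ~ 2^k * ln(2).
2^8 = 256.
256 * 0.693147 = 177.4.

177.4


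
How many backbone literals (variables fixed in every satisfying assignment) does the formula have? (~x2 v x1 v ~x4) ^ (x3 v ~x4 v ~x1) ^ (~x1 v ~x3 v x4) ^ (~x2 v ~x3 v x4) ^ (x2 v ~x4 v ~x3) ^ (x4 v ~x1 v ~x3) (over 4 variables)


Find all satisfying assignments: 7 model(s).
Check which variables have the same value in every model.
No variable is fixed across all models.
Backbone size = 0.

0


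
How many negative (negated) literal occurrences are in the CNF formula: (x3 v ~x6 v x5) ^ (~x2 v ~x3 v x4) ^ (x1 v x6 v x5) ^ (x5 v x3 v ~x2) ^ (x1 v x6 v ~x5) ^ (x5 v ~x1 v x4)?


Scan each clause for negated literals.
Clause 1: 1 negative; Clause 2: 2 negative; Clause 3: 0 negative; Clause 4: 1 negative; Clause 5: 1 negative; Clause 6: 1 negative.
Total negative literal occurrences = 6.

6


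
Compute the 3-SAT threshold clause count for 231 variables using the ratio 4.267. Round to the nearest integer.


The 3-SAT phase transition occurs at approximately 4.267 clauses per variable.
m = 4.267 * 231 = 985.677.
Rounded to nearest integer: 986.

986


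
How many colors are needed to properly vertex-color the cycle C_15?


An odd cycle cannot be 2-colored: alternating two colors around the cycle returns to the start with a conflict.
Since 15 is odd, three colors are required (and three suffice).
Chromatic number = 3.

3


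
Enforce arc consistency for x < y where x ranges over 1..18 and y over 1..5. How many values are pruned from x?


For the constraint x < y, x needs a supporting value in y's domain.
x can be at most 4 (one less than y's maximum).
Valid x values from domain: 4 out of 18.
Pruned = 18 - 4 = 14.

14


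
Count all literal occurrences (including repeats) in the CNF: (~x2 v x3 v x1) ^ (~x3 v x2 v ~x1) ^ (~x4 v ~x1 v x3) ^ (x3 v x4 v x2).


Clause lengths: 3, 3, 3, 3.
Sum = 3 + 3 + 3 + 3 = 12.

12


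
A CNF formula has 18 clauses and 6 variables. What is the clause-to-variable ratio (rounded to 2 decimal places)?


Clause-to-variable ratio = clauses / variables.
18 / 6 = 3.0.

3.0


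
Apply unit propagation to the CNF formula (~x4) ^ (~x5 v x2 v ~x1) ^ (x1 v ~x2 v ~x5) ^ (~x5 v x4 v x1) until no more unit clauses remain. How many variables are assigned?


Unit propagation repeatedly assigns the literal in any unit clause, then simplifies.
Assignments in order: x4 = F.
No further unit clauses remain.
Total variables assigned = 1.

1


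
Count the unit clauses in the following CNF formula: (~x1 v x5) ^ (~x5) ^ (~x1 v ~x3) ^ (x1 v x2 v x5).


A unit clause contains exactly one literal.
Unit clauses found: (~x5).
Count = 1.

1


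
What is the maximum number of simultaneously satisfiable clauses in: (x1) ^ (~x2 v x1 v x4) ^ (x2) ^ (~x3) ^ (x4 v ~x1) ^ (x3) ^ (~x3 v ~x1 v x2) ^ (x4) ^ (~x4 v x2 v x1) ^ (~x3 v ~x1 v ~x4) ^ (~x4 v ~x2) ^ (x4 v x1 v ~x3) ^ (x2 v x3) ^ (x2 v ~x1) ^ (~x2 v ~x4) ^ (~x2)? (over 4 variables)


Enumerate all 16 truth assignments.
For each, count how many of the 16 clauses are satisfied.
The formula is not fully satisfiable, so the maximum is below 16.
Maximum simultaneously satisfiable clauses = 12.

12


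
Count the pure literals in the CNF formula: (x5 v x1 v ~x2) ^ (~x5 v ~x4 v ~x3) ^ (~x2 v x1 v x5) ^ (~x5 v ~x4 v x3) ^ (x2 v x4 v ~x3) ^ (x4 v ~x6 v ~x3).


A pure literal appears in only one polarity across all clauses.
Pure literals: x1 (positive only), x6 (negative only).
Count = 2.

2


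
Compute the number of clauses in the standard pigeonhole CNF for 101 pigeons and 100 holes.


The PHP encoding has two parts:
1) At-least-one-hole clauses: 101 (one per pigeon, each with 100 literals).
2) At-most-one-pigeon-per-hole clauses: 100 holes * C(101,2) = 100 * 5050 = 505000.
Total clauses = 101 + 505000 = 505101.

505101


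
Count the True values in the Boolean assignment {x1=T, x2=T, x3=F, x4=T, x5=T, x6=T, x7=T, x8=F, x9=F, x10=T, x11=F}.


The weight is the number of variables assigned True.
True variables: x1, x2, x4, x5, x6, x7, x10.
Weight = 7.

7


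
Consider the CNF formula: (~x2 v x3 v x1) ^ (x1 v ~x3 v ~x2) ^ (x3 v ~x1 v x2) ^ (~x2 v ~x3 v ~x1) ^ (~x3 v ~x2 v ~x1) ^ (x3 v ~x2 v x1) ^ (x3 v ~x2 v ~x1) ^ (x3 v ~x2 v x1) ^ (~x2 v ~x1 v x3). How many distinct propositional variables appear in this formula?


Identify each distinct variable in the formula.
Variables found: x1, x2, x3.
Total distinct variables = 3.

3


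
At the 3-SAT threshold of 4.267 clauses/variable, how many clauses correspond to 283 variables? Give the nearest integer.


The 3-SAT phase transition occurs at approximately 4.267 clauses per variable.
m = 4.267 * 283 = 1207.561.
Rounded to nearest integer: 1208.

1208


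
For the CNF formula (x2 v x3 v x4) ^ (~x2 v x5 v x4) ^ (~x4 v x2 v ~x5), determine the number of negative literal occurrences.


Scan each clause for negated literals.
Clause 1: 0 negative; Clause 2: 1 negative; Clause 3: 2 negative.
Total negative literal occurrences = 3.

3


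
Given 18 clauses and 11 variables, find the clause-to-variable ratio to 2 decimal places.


Clause-to-variable ratio = clauses / variables.
18 / 11 = 1.64.

1.64


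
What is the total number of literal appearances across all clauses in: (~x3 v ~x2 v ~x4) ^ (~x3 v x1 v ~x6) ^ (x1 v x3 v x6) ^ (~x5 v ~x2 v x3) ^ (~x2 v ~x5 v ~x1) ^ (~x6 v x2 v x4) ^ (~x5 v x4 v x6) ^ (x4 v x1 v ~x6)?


Clause lengths: 3, 3, 3, 3, 3, 3, 3, 3.
Sum = 3 + 3 + 3 + 3 + 3 + 3 + 3 + 3 = 24.

24


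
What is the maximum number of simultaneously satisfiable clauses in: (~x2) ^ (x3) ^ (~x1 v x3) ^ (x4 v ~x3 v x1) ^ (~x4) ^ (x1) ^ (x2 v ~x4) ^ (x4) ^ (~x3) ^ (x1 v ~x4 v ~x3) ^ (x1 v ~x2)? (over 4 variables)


Enumerate all 16 truth assignments.
For each, count how many of the 11 clauses are satisfied.
The formula is not fully satisfiable, so the maximum is below 11.
Maximum simultaneously satisfiable clauses = 9.

9


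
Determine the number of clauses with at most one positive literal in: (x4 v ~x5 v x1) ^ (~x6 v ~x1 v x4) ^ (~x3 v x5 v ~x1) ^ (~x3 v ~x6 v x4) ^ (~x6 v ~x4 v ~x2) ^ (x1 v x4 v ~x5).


A Horn clause has at most one positive literal.
Clause 1: 2 positive lit(s) -> not Horn
Clause 2: 1 positive lit(s) -> Horn
Clause 3: 1 positive lit(s) -> Horn
Clause 4: 1 positive lit(s) -> Horn
Clause 5: 0 positive lit(s) -> Horn
Clause 6: 2 positive lit(s) -> not Horn
Total Horn clauses = 4.

4


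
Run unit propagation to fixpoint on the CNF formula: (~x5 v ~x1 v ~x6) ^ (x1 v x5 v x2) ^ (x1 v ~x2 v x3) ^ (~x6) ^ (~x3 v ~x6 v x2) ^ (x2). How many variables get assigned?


Unit propagation repeatedly assigns the literal in any unit clause, then simplifies.
Assignments in order: x6 = F, x2 = T.
No further unit clauses remain.
Total variables assigned = 2.

2


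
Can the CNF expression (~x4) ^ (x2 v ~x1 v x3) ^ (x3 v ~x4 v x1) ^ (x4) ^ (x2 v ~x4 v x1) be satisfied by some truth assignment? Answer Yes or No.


Check all 16 possible truth assignments.
Number of satisfying assignments found: 0.
The formula is unsatisfiable.

No


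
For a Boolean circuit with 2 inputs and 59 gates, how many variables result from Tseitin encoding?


The Tseitin transformation introduces one auxiliary variable per gate.
Total variables = inputs + gates = 2 + 59 = 61.

61


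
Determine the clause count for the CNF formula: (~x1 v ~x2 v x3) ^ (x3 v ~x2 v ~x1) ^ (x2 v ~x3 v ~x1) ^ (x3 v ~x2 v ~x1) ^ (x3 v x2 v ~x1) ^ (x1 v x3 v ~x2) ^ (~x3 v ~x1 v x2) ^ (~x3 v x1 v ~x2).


Each group enclosed in parentheses joined by ^ is one clause.
Counting the conjuncts: 8 clauses.

8


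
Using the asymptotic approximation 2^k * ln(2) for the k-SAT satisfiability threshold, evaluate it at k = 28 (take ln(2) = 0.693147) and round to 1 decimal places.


Using the asymptotic formula: threshold ~ 2^k * ln(2).
2^28 = 268435456.
268435456 * 0.693147 = 186065231.0.

186065231.0


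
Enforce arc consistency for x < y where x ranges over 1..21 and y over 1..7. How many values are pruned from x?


For the constraint x < y, x needs a supporting value in y's domain.
x can be at most 6 (one less than y's maximum).
Valid x values from domain: 6 out of 21.
Pruned = 21 - 6 = 15.

15


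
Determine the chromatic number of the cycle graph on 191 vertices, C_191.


An odd cycle cannot be 2-colored: alternating two colors around the cycle returns to the start with a conflict.
Since 191 is odd, three colors are required (and three suffice).
Chromatic number = 3.

3


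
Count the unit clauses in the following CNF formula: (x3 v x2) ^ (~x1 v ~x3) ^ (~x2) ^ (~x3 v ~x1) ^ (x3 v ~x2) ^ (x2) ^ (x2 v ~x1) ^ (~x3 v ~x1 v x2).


A unit clause contains exactly one literal.
Unit clauses found: (~x2), (x2).
Count = 2.

2


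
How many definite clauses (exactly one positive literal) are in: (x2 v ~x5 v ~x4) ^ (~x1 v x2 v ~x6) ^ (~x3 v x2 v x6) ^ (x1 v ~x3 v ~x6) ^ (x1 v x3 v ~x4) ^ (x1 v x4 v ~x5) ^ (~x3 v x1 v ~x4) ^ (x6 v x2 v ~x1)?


A definite clause has exactly one positive literal.
Clause 1: 1 positive -> definite
Clause 2: 1 positive -> definite
Clause 3: 2 positive -> not definite
Clause 4: 1 positive -> definite
Clause 5: 2 positive -> not definite
Clause 6: 2 positive -> not definite
Clause 7: 1 positive -> definite
Clause 8: 2 positive -> not definite
Definite clause count = 4.

4


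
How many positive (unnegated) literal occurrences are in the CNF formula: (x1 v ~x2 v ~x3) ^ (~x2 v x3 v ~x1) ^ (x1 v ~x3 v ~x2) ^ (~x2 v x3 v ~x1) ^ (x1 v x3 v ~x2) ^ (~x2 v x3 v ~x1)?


Scan each clause for unnegated literals.
Clause 1: 1 positive; Clause 2: 1 positive; Clause 3: 1 positive; Clause 4: 1 positive; Clause 5: 2 positive; Clause 6: 1 positive.
Total positive literal occurrences = 7.

7


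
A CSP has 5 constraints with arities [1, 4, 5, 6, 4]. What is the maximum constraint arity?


The arities are: 1, 4, 5, 6, 4.
Scan for the maximum value.
Maximum arity = 6.

6


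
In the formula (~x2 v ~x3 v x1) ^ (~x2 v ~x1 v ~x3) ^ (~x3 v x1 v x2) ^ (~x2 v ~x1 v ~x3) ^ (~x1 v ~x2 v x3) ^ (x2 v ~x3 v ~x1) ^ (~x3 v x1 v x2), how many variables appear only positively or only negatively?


A pure literal appears in only one polarity across all clauses.
No pure literals found.
Count = 0.

0


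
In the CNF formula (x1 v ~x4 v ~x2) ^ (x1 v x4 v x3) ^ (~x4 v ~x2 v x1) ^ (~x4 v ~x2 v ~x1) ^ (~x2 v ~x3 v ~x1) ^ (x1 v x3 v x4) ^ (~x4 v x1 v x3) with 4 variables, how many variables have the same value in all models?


Find all satisfying assignments: 8 model(s).
Check which variables have the same value in every model.
No variable is fixed across all models.
Backbone size = 0.

0
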